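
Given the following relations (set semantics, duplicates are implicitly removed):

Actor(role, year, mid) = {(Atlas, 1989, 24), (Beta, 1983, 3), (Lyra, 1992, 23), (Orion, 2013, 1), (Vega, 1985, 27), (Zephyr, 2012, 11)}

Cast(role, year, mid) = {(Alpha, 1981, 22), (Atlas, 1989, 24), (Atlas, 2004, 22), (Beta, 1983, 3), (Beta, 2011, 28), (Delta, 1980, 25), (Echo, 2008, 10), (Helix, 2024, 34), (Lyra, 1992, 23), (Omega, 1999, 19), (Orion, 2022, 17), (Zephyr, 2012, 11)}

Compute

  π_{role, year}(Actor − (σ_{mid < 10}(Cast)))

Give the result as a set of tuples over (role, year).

σ[mid < 10]: keep tuples satisfying mid < 10 → {(Beta, 1983, 3)}
Set difference of the two operands is {(Atlas, 1989, 24), (Lyra, 1992, 23), (Orion, 2013, 1), (Vega, 1985, 27), (Zephyr, 2012, 11)}.
π_{role, year} gives {(Atlas, 1989), (Lyra, 1992), (Orion, 2013), (Vega, 1985), (Zephyr, 2012)}.

{(Atlas, 1989), (Lyra, 1992), (Orion, 2013), (Vega, 1985), (Zephyr, 2012)}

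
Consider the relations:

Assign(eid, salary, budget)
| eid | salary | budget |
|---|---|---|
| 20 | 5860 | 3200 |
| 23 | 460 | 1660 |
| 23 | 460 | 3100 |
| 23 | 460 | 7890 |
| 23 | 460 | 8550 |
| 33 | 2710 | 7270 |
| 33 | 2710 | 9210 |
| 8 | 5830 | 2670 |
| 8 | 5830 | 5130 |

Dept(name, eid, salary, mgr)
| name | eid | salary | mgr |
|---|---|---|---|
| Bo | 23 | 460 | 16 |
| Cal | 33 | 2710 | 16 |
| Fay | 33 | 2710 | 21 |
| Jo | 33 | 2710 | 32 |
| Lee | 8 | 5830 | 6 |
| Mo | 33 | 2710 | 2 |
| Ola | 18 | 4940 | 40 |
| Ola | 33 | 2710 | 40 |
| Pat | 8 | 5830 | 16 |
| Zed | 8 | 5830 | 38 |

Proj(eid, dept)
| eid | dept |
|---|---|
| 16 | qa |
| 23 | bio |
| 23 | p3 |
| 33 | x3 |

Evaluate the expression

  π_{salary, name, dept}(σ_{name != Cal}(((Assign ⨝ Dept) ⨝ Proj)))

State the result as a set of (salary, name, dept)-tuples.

Joining Assign and Dept on eid, salary yields {(23, 460, 1660, Bo, 16), (23, 460, 3100, Bo, 16), (23, 460, 7890, Bo, 16), (23, 460, 8550, Bo, 16), (33, 2710, 7270, Cal, 16), (33, 2710, 7270, Fay, 21), (33, 2710, 7270, Jo, 32), (33, 2710, 7270, Mo, 2), (33, 2710, 7270, Ola, 40), (33, 2710, 9210, Cal, 16), (33, 2710, 9210, Fay, 21), (33, 2710, 9210, Jo, 32), (33, 2710, 9210, Mo, 2), (33, 2710, 9210, Ola, 40), (8, 5830, 2670, Lee, 6), (8, 5830, 2670, Pat, 16), (8, 5830, 2670, Zed, 38), (8, 5830, 5130, Lee, 6), (8, 5830, 5130, Pat, 16), (8, 5830, 5130, Zed, 38)}.
Joining (Assign ⨝ Dept) and Proj on eid yields {(23, 460, 1660, Bo, 16, bio), (23, 460, 1660, Bo, 16, p3), (23, 460, 3100, Bo, 16, bio), (23, 460, 3100, Bo, 16, p3), (23, 460, 7890, Bo, 16, bio), (23, 460, 7890, Bo, 16, p3), (23, 460, 8550, Bo, 16, bio), (23, 460, 8550, Bo, 16, p3), (33, 2710, 7270, Cal, 16, x3), (33, 2710, 7270, Fay, 21, x3), (33, 2710, 7270, Jo, 32, x3), (33, 2710, 7270, Mo, 2, x3), (33, 2710, 7270, Ola, 40, x3), (33, 2710, 9210, Cal, 16, x3), (33, 2710, 9210, Fay, 21, x3), (33, 2710, 9210, Jo, 32, x3), (33, 2710, 9210, Mo, 2, x3), (33, 2710, 9210, Ola, 40, x3)}.
Filtering on name != Cal leaves {(23, 460, 1660, Bo, 16, bio), (23, 460, 1660, Bo, 16, p3), (23, 460, 3100, Bo, 16, bio), (23, 460, 3100, Bo, 16, p3), (23, 460, 7890, Bo, 16, bio), (23, 460, 7890, Bo, 16, p3), (23, 460, 8550, Bo, 16, bio), (23, 460, 8550, Bo, 16, p3), (33, 2710, 7270, Fay, 21, x3), (33, 2710, 7270, Jo, 32, x3), (33, 2710, 7270, Mo, 2, x3), (33, 2710, 7270, Ola, 40, x3), (33, 2710, 9210, Fay, 21, x3), (33, 2710, 9210, Jo, 32, x3), (33, 2710, 9210, Mo, 2, x3), (33, 2710, 9210, Ola, 40, x3)}.
Keep only column(s) salary, name, dept (10 duplicate(s) eliminated): {(2710, Fay, x3), (2710, Jo, x3), (2710, Mo, x3), (2710, Ola, x3), (460, Bo, bio), (460, Bo, p3)}

{(2710, Fay, x3), (2710, Jo, x3), (2710, Mo, x3), (2710, Ola, x3), (460, Bo, bio), (460, Bo, p3)}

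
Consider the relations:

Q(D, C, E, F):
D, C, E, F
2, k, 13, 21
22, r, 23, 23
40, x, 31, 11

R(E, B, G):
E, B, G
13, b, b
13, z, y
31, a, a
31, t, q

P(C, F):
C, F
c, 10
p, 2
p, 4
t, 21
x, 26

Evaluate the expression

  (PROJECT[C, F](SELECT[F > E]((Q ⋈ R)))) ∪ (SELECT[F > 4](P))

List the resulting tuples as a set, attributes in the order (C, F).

Natural join on E: {(2, k, 13, 21, b, b), (2, k, 13, 21, z, y), (40, x, 31, 11, a, a), (40, x, 31, 11, t, q)}
Apply σ_{F > E}; surviving tuples: {(2, k, 13, 21, b, b), (2, k, 13, 21, z, y)}
Projecting to C, F (1 duplicate(s) eliminated): {(k, 21)}
Apply σ_{F > 4}; surviving tuples: {(c, 10), (t, 21), (x, 26)}
Set union of the two operands is {(c, 10), (k, 21), (t, 21), (x, 26)}.

{(c, 10), (k, 21), (t, 21), (x, 26)}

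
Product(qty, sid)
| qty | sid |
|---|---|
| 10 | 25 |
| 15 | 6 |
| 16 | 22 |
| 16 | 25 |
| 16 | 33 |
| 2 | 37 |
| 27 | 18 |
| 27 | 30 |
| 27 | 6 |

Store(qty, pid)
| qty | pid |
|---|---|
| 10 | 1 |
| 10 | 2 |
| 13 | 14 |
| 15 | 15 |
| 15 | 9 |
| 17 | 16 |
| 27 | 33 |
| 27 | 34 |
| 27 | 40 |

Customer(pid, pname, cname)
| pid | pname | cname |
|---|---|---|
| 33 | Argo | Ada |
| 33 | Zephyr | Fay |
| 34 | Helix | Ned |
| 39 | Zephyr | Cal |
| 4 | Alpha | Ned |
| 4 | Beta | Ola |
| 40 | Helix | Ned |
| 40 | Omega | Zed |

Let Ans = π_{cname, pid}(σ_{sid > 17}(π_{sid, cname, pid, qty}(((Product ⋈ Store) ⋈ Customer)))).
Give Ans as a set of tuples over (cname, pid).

Joining Product and Store on qty yields {(10, 25, 1), (10, 25, 2), (15, 6, 15), (15, 6, 9), (27, 18, 33), (27, 18, 34), (27, 18, 40), (27, 30, 33), (27, 30, 34), (27, 30, 40), (27, 6, 33), (27, 6, 34), (27, 6, 40)}.
Joining (Product ⋈ Store) and Customer on pid yields {(27, 18, 33, Argo, Ada), (27, 18, 33, Zephyr, Fay), (27, 18, 34, Helix, Ned), (27, 18, 40, Helix, Ned), (27, 18, 40, Omega, Zed), (27, 30, 33, Argo, Ada), (27, 30, 33, Zephyr, Fay), (27, 30, 34, Helix, Ned), (27, 30, 40, Helix, Ned), (27, 30, 40, Omega, Zed), (27, 6, 33, Argo, Ada), (27, 6, 33, Zephyr, Fay), (27, 6, 34, Helix, Ned), (27, 6, 40, Helix, Ned), (27, 6, 40, Omega, Zed)}.
Keep only column(s) sid, cname, pid, qty: {(18, Ada, 33, 27), (18, Fay, 33, 27), (18, Ned, 34, 27), (18, Ned, 40, 27), (18, Zed, 40, 27), (30, Ada, 33, 27), (30, Fay, 33, 27), (30, Ned, 34, 27), (30, Ned, 40, 27), (30, Zed, 40, 27), (6, Ada, 33, 27), (6, Fay, 33, 27), (6, Ned, 34, 27), (6, Ned, 40, 27), (6, Zed, 40, 27)}
Selection sid > 17: {(18, Ada, 33, 27), (18, Fay, 33, 27), (18, Ned, 34, 27), (18, Ned, 40, 27), (18, Zed, 40, 27), (30, Ada, 33, 27), (30, Fay, 33, 27), (30, Ned, 34, 27), (30, Ned, 40, 27), (30, Zed, 40, 27)}
Keep only column(s) cname, pid (5 duplicate(s) eliminated): {(Ada, 33), (Fay, 33), (Ned, 34), (Ned, 40), (Zed, 40)}

{(Ada, 33), (Fay, 33), (Ned, 34), (Ned, 40), (Zed, 40)}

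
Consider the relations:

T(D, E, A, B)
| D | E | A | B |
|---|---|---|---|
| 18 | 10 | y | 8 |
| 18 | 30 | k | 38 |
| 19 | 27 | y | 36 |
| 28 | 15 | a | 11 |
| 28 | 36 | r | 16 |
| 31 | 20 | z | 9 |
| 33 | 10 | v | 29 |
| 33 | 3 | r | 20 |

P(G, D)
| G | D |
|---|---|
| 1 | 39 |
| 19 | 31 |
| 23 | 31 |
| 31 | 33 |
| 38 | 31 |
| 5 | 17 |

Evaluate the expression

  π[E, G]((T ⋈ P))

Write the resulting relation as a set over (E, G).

{(10, 31), (20, 19), (20, 23), (20, 38), (3, 31)}

T ⋈ P (natural join on D): {(31, 20, z, 9, 19), (31, 20, z, 9, 23), (31, 20, z, 9, 38), (33, 10, v, 29, 31), (33, 3, r, 20, 31)}
π[E, G]: project onto (E, G) → {(10, 31), (20, 19), (20, 23), (20, 38), (3, 31)}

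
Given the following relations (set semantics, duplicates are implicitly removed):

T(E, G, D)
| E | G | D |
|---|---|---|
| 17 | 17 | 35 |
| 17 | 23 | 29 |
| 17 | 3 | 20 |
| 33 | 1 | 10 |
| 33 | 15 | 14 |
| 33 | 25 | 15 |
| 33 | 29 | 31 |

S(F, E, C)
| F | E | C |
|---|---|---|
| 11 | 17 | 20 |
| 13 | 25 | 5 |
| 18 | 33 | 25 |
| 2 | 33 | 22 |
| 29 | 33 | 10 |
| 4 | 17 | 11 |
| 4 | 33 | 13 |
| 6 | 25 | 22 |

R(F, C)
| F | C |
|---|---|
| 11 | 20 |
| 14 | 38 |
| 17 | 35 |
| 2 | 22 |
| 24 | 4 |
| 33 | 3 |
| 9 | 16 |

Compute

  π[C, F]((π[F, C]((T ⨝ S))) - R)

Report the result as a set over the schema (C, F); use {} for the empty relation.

{(10, 29), (11, 4), (13, 4), (25, 18)}

T ⋈ S (natural join on E): {(17, 17, 35, 11, 20), (17, 17, 35, 4, 11), (17, 23, 29, 11, 20), (17, 23, 29, 4, 11), (17, 3, 20, 11, 20), (17, 3, 20, 4, 11), (33, 1, 10, 18, 25), (33, 1, 10, 2, 22), (33, 1, 10, 29, 10), (33, 1, 10, 4, 13), (33, 15, 14, 18, 25), (33, 15, 14, 2, 22), (33, 15, 14, 29, 10), (33, 15, 14, 4, 13), (33, 25, 15, 18, 25), (33, 25, 15, 2, 22), (33, 25, 15, 29, 10), (33, 25, 15, 4, 13), (33, 29, 31, 18, 25), (33, 29, 31, 2, 22), (33, 29, 31, 29, 10), (33, 29, 31, 4, 13)}
Keep only column(s) F, C (16 duplicate(s) eliminated): {(11, 20), (18, 25), (2, 22), (29, 10), (4, 11), (4, 13)}
Taking the difference: {(18, 25), (29, 10), (4, 11), (4, 13)}
Keep only column(s) C, F: {(10, 29), (11, 4), (13, 4), (25, 18)}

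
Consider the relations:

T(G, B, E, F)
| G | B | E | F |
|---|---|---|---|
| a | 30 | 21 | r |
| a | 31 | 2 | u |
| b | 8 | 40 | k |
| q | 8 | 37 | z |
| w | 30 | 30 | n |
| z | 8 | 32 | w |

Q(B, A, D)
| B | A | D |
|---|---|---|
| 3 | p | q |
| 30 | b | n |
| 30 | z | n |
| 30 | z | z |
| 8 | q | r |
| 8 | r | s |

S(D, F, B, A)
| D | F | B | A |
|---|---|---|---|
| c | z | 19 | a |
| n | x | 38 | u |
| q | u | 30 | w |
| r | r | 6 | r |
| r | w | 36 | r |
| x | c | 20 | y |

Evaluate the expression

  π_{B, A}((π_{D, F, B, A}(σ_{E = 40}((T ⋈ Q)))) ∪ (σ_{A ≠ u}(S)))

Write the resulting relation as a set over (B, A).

{(19, a), (20, y), (30, w), (36, r), (6, r), (8, q), (8, r)}

Natural join on B: {(a, 30, 21, r, b, n), (a, 30, 21, r, z, n), (a, 30, 21, r, z, z), (b, 8, 40, k, q, r), (b, 8, 40, k, r, s), (q, 8, 37, z, q, r), (q, 8, 37, z, r, s), (w, 30, 30, n, b, n), (w, 30, 30, n, z, n), (w, 30, 30, n, z, z), (z, 8, 32, w, q, r), (z, 8, 32, w, r, s)}
Apply σ_{E = 40}; surviving tuples: {(b, 8, 40, k, q, r), (b, 8, 40, k, r, s)}
Projecting to D, F, B, A: {(r, k, 8, q), (s, k, 8, r)}
Apply σ_{A ≠ u}; surviving tuples: {(c, z, 19, a), (q, u, 30, w), (r, r, 6, r), (r, w, 36, r), (x, c, 20, y)}
Union: {(r, k, 8, q), (s, k, 8, r)} with {(c, z, 19, a), (q, u, 30, w), (r, r, 6, r), (r, w, 36, r), (x, c, 20, y)} → {(c, z, 19, a), (q, u, 30, w), (r, k, 8, q), (r, r, 6, r), (r, w, 36, r), (s, k, 8, r), (x, c, 20, y)}
Projecting to B, A: {(19, a), (20, y), (30, w), (36, r), (6, r), (8, q), (8, r)}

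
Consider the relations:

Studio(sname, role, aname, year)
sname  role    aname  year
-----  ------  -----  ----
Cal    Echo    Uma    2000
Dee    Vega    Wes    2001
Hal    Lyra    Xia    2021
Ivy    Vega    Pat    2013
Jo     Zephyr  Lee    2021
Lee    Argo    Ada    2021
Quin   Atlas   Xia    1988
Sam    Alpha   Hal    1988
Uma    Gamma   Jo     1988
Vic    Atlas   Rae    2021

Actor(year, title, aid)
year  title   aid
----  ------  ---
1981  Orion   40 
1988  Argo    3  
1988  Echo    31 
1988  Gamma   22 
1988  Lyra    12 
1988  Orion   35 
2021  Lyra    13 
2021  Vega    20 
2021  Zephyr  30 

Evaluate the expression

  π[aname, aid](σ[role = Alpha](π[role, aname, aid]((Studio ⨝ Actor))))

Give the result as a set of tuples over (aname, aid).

{(Hal, 12), (Hal, 22), (Hal, 3), (Hal, 31), (Hal, 35)}

Joining Studio and Actor on year yields {(Hal, Lyra, Xia, 2021, Lyra, 13), (Hal, Lyra, Xia, 2021, Vega, 20), (Hal, Lyra, Xia, 2021, Zephyr, 30), (Jo, Zephyr, Lee, 2021, Lyra, 13), (Jo, Zephyr, Lee, 2021, Vega, 20), (Jo, Zephyr, Lee, 2021, Zephyr, 30), (Lee, Argo, Ada, 2021, Lyra, 13), (Lee, Argo, Ada, 2021, Vega, 20), (Lee, Argo, Ada, 2021, Zephyr, 30), (Quin, Atlas, Xia, 1988, Argo, 3), (Quin, Atlas, Xia, 1988, Echo, 31), (Quin, Atlas, Xia, 1988, Gamma, 22), (Quin, Atlas, Xia, 1988, Lyra, 12), (Quin, Atlas, Xia, 1988, Orion, 35), (Sam, Alpha, Hal, 1988, Argo, 3), (Sam, Alpha, Hal, 1988, Echo, 31), (Sam, Alpha, Hal, 1988, Gamma, 22), (Sam, Alpha, Hal, 1988, Lyra, 12), (Sam, Alpha, Hal, 1988, Orion, 35), (Uma, Gamma, Jo, 1988, Argo, 3), (Uma, Gamma, Jo, 1988, Echo, 31), (Uma, Gamma, Jo, 1988, Gamma, 22), (Uma, Gamma, Jo, 1988, Lyra, 12), (Uma, Gamma, Jo, 1988, Orion, 35), (Vic, Atlas, Rae, 2021, Lyra, 13), (Vic, Atlas, Rae, 2021, Vega, 20), (Vic, Atlas, Rae, 2021, Zephyr, 30)}.
Keep only column(s) role, aname, aid: {(Alpha, Hal, 12), (Alpha, Hal, 22), (Alpha, Hal, 3), (Alpha, Hal, 31), (Alpha, Hal, 35), (Argo, Ada, 13), (Argo, Ada, 20), (Argo, Ada, 30), (Atlas, Rae, 13), (Atlas, Rae, 20), (Atlas, Rae, 30), (Atlas, Xia, 12), (Atlas, Xia, 22), (Atlas, Xia, 3), (Atlas, Xia, 31), (Atlas, Xia, 35), (Gamma, Jo, 12), (Gamma, Jo, 22), (Gamma, Jo, 3), (Gamma, Jo, 31), (Gamma, Jo, 35), (Lyra, Xia, 13), (Lyra, Xia, 20), (Lyra, Xia, 30), (Zephyr, Lee, 13), (Zephyr, Lee, 20), (Zephyr, Lee, 30)}
σ[role = Alpha]: keep tuples satisfying role = Alpha → {(Alpha, Hal, 12), (Alpha, Hal, 22), (Alpha, Hal, 3), (Alpha, Hal, 31), (Alpha, Hal, 35)}
Keep only column(s) aname, aid: {(Hal, 12), (Hal, 22), (Hal, 3), (Hal, 31), (Hal, 35)}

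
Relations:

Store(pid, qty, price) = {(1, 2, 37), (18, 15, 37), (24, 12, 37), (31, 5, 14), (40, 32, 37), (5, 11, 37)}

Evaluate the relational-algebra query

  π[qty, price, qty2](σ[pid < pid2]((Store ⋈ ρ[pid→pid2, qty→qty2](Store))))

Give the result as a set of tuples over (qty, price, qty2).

ρ[pid→pid2, qty→qty2]: schema becomes (pid2, qty2, price); tuples unchanged.
Natural join on price: {(1, 2, 37, 1, 2), (1, 2, 37, 18, 15), (1, 2, 37, 24, 12), (1, 2, 37, 40, 32), (1, 2, 37, 5, 11), (18, 15, 37, 1, 2), (18, 15, 37, 18, 15), (18, 15, 37, 24, 12), (18, 15, 37, 40, 32), (18, 15, 37, 5, 11), (24, 12, 37, 1, 2), (24, 12, 37, 18, 15), (24, 12, 37, 24, 12), (24, 12, 37, 40, 32), (24, 12, 37, 5, 11), (31, 5, 14, 31, 5), (40, 32, 37, 1, 2), (40, 32, 37, 18, 15), (40, 32, 37, 24, 12), (40, 32, 37, 40, 32), (40, 32, 37, 5, 11), (5, 11, 37, 1, 2), (5, 11, 37, 18, 15), (5, 11, 37, 24, 12), (5, 11, 37, 40, 32), (5, 11, 37, 5, 11)}
σ[pid < pid2]: keep tuples satisfying pid < pid2 → {(1, 2, 37, 18, 15), (1, 2, 37, 24, 12), (1, 2, 37, 40, 32), (1, 2, 37, 5, 11), (18, 15, 37, 24, 12), (18, 15, 37, 40, 32), (24, 12, 37, 40, 32), (5, 11, 37, 18, 15), (5, 11, 37, 24, 12), (5, 11, 37, 40, 32)}
Projecting to qty, price, qty2: {(11, 37, 12), (11, 37, 15), (11, 37, 32), (12, 37, 32), (15, 37, 12), (15, 37, 32), (2, 37, 11), (2, 37, 12), (2, 37, 15), (2, 37, 32)}

{(11, 37, 12), (11, 37, 15), (11, 37, 32), (12, 37, 32), (15, 37, 12), (15, 37, 32), (2, 37, 11), (2, 37, 12), (2, 37, 15), (2, 37, 32)}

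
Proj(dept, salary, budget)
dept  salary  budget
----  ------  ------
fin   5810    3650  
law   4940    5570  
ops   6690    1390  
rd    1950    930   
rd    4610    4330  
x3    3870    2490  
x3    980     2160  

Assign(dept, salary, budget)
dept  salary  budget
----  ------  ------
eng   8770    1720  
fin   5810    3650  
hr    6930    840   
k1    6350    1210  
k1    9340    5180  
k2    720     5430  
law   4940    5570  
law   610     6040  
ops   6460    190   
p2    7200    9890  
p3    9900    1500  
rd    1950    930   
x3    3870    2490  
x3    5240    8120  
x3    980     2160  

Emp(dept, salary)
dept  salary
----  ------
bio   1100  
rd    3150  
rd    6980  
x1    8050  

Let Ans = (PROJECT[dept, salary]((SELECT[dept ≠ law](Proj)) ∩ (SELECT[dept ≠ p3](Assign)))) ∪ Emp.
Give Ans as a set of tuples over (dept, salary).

{(bio, 1100), (fin, 5810), (rd, 1950), (rd, 3150), (rd, 6980), (x1, 8050), (x3, 3870), (x3, 980)}

σ[dept ≠ law]: keep tuples satisfying dept ≠ law → {(fin, 5810, 3650), (ops, 6690, 1390), (rd, 1950, 930), (rd, 4610, 4330), (x3, 3870, 2490), (x3, 980, 2160)}
σ[dept ≠ p3]: keep tuples satisfying dept ≠ p3 → {(eng, 8770, 1720), (fin, 5810, 3650), (hr, 6930, 840), (k1, 6350, 1210), (k1, 9340, 5180), (k2, 720, 5430), (law, 4940, 5570), (law, 610, 6040), (ops, 6460, 190), (p2, 7200, 9890), (rd, 1950, 930), (x3, 3870, 2490), (x3, 5240, 8120), (x3, 980, 2160)}
Intersection: {(fin, 5810, 3650), (ops, 6690, 1390), (rd, 1950, 930), (rd, 4610, 4330), (x3, 3870, 2490), (x3, 980, 2160)} with {(eng, 8770, 1720), (fin, 5810, 3650), (hr, 6930, 840), (k1, 6350, 1210), (k1, 9340, 5180), (k2, 720, 5430), (law, 4940, 5570), (law, 610, 6040), (ops, 6460, 190), (p2, 7200, 9890), (rd, 1950, 930), (x3, 3870, 2490), (x3, 5240, 8120), (x3, 980, 2160)} → {(fin, 5810, 3650), (rd, 1950, 930), (x3, 3870, 2490), (x3, 980, 2160)}
π[dept, salary]: project onto (dept, salary) → {(fin, 5810), (rd, 1950), (x3, 3870), (x3, 980)}
Union: {(fin, 5810), (rd, 1950), (x3, 3870), (x3, 980)} with {(bio, 1100), (rd, 3150), (rd, 6980), (x1, 8050)} → {(bio, 1100), (fin, 5810), (rd, 1950), (rd, 3150), (rd, 6980), (x1, 8050), (x3, 3870), (x3, 980)}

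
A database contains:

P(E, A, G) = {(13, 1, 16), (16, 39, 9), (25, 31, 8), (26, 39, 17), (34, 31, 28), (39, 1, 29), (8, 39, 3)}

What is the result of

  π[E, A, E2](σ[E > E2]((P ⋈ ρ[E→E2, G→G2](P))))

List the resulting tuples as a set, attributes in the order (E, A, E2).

ρ[E→E2, G→G2]: schema becomes (E2, A, G2); tuples unchanged.
P ⋈ ρ[E→E2, G→G2](P) (natural join on A): {(13, 1, 16, 13, 16), (13, 1, 16, 39, 29), (16, 39, 9, 16, 9), (16, 39, 9, 26, 17), (16, 39, 9, 8, 3), (25, 31, 8, 25, 8), (25, 31, 8, 34, 28), (26, 39, 17, 16, 9), (26, 39, 17, 26, 17), (26, 39, 17, 8, 3), (34, 31, 28, 25, 8), (34, 31, 28, 34, 28), (39, 1, 29, 13, 16), (39, 1, 29, 39, 29), (8, 39, 3, 16, 9), (8, 39, 3, 26, 17), (8, 39, 3, 8, 3)}
Apply σ_{E > E2}; surviving tuples: {(16, 39, 9, 8, 3), (26, 39, 17, 16, 9), (26, 39, 17, 8, 3), (34, 31, 28, 25, 8), (39, 1, 29, 13, 16)}
Keep only column(s) E, A, E2: {(16, 39, 8), (26, 39, 16), (26, 39, 8), (34, 31, 25), (39, 1, 13)}

{(16, 39, 8), (26, 39, 16), (26, 39, 8), (34, 31, 25), (39, 1, 13)}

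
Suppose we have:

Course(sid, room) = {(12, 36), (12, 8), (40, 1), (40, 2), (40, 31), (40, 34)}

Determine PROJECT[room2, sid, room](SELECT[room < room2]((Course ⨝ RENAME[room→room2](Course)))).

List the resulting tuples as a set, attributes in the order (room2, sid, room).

{(2, 40, 1), (31, 40, 1), (31, 40, 2), (34, 40, 1), (34, 40, 2), (34, 40, 31), (36, 12, 8)}

ρ[room→room2]: schema becomes (sid, room2); tuples unchanged.
Course ⋈ RENAME[room→room2](Course) (natural join on sid): {(12, 36, 36), (12, 36, 8), (12, 8, 36), (12, 8, 8), (40, 1, 1), (40, 1, 2), (40, 1, 31), (40, 1, 34), (40, 2, 1), (40, 2, 2), (40, 2, 31), (40, 2, 34), (40, 31, 1), (40, 31, 2), (40, 31, 31), (40, 31, 34), (40, 34, 1), (40, 34, 2), (40, 34, 31), (40, 34, 34)}
Filtering on room < room2 leaves {(12, 8, 36), (40, 1, 2), (40, 1, 31), (40, 1, 34), (40, 2, 31), (40, 2, 34), (40, 31, 34)}.
Keep only column(s) room2, sid, room: {(2, 40, 1), (31, 40, 1), (31, 40, 2), (34, 40, 1), (34, 40, 2), (34, 40, 31), (36, 12, 8)}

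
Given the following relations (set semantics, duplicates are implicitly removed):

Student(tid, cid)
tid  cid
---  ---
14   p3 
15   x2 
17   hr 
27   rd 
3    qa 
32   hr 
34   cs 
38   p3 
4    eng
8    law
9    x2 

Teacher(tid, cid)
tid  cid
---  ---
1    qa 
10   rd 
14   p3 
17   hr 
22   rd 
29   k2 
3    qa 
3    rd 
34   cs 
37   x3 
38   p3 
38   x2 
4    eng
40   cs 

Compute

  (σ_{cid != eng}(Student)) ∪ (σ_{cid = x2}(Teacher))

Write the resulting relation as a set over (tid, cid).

Apply σ_{cid != eng}; surviving tuples: {(14, p3), (15, x2), (17, hr), (27, rd), (3, qa), (32, hr), (34, cs), (38, p3), (8, law), (9, x2)}
Apply σ_{cid = x2}; surviving tuples: {(38, x2)}
Set union of the two operands is {(14, p3), (15, x2), (17, hr), (27, rd), (3, qa), (32, hr), (34, cs), (38, p3), (38, x2), (8, law), (9, x2)}.

{(14, p3), (15, x2), (17, hr), (27, rd), (3, qa), (32, hr), (34, cs), (38, p3), (38, x2), (8, law), (9, x2)}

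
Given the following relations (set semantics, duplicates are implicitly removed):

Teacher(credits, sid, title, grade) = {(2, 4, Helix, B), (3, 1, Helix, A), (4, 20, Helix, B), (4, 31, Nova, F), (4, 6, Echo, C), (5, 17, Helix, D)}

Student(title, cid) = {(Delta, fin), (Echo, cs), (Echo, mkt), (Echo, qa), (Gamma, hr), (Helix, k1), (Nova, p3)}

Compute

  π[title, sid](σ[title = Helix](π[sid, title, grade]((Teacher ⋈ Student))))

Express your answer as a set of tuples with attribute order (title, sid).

Teacher ⋈ Student (natural join on title): {(2, 4, Helix, B, k1), (3, 1, Helix, A, k1), (4, 20, Helix, B, k1), (4, 31, Nova, F, p3), (4, 6, Echo, C, cs), (4, 6, Echo, C, mkt), (4, 6, Echo, C, qa), (5, 17, Helix, D, k1)}
Keep only column(s) sid, title, grade (2 duplicate(s) eliminated): {(1, Helix, A), (17, Helix, D), (20, Helix, B), (31, Nova, F), (4, Helix, B), (6, Echo, C)}
σ[title = Helix]: keep tuples satisfying title = Helix → {(1, Helix, A), (17, Helix, D), (20, Helix, B), (4, Helix, B)}
Keep only column(s) title, sid: {(Helix, 1), (Helix, 17), (Helix, 20), (Helix, 4)}

{(Helix, 1), (Helix, 17), (Helix, 20), (Helix, 4)}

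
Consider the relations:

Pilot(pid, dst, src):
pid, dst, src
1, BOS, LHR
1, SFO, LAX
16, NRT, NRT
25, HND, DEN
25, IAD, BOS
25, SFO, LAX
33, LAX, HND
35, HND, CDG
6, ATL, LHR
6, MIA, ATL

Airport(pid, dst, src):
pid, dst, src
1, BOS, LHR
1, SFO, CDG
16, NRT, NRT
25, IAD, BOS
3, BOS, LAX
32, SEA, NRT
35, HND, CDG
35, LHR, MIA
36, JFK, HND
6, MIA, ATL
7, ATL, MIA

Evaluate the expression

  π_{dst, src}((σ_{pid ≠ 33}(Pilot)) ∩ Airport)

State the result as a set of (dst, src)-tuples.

{(BOS, LHR), (HND, CDG), (IAD, BOS), (MIA, ATL), (NRT, NRT)}

σ[pid ≠ 33]: keep tuples satisfying pid ≠ 33 → {(1, BOS, LHR), (1, SFO, LAX), (16, NRT, NRT), (25, HND, DEN), (25, IAD, BOS), (25, SFO, LAX), (35, HND, CDG), (6, ATL, LHR), (6, MIA, ATL)}
Set intersection of the two operands is {(1, BOS, LHR), (16, NRT, NRT), (25, IAD, BOS), (35, HND, CDG), (6, MIA, ATL)}.
π[dst, src]: project onto (dst, src) → {(BOS, LHR), (HND, CDG), (IAD, BOS), (MIA, ATL), (NRT, NRT)}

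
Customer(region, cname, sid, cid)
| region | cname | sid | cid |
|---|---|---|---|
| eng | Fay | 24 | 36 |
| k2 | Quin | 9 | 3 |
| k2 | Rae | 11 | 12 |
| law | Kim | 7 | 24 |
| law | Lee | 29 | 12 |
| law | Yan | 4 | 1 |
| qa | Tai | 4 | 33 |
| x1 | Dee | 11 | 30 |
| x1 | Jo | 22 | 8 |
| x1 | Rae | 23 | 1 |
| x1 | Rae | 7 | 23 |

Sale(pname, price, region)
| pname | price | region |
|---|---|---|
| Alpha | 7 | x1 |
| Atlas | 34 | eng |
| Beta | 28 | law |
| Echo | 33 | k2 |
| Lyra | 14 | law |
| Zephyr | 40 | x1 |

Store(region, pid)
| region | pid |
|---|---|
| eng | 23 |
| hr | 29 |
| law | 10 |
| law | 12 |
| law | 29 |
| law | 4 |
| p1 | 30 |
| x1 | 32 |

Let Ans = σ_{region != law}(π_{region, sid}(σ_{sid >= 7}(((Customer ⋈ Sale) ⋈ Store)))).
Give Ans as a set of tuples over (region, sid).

{(eng, 24), (x1, 11), (x1, 22), (x1, 23), (x1, 7)}

Natural join on region: {(eng, Fay, 24, 36, Atlas, 34), (k2, Quin, 9, 3, Echo, 33), (k2, Rae, 11, 12, Echo, 33), (law, Kim, 7, 24, Beta, 28), (law, Kim, 7, 24, Lyra, 14), (law, Lee, 29, 12, Beta, 28), (law, Lee, 29, 12, Lyra, 14), (law, Yan, 4, 1, Beta, 28), (law, Yan, 4, 1, Lyra, 14), (x1, Dee, 11, 30, Alpha, 7), (x1, Dee, 11, 30, Zephyr, 40), (x1, Jo, 22, 8, Alpha, 7), (x1, Jo, 22, 8, Zephyr, 40), (x1, Rae, 23, 1, Alpha, 7), (x1, Rae, 23, 1, Zephyr, 40), (x1, Rae, 7, 23, Alpha, 7), (x1, Rae, 7, 23, Zephyr, 40)}
Natural join on region: {(eng, Fay, 24, 36, Atlas, 34, 23), (law, Kim, 7, 24, Beta, 28, 10), (law, Kim, 7, 24, Beta, 28, 12), (law, Kim, 7, 24, Beta, 28, 29), (law, Kim, 7, 24, Beta, 28, 4), (law, Kim, 7, 24, Lyra, 14, 10), (law, Kim, 7, 24, Lyra, 14, 12), (law, Kim, 7, 24, Lyra, 14, 29), (law, Kim, 7, 24, Lyra, 14, 4), (law, Lee, 29, 12, Beta, 28, 10), (law, Lee, 29, 12, Beta, 28, 12), (law, Lee, 29, 12, Beta, 28, 29), (law, Lee, 29, 12, Beta, 28, 4), (law, Lee, 29, 12, Lyra, 14, 10), (law, Lee, 29, 12, Lyra, 14, 12), (law, Lee, 29, 12, Lyra, 14, 29), (law, Lee, 29, 12, Lyra, 14, 4), (law, Yan, 4, 1, Beta, 28, 10), (law, Yan, 4, 1, Beta, 28, 12), (law, Yan, 4, 1, Beta, 28, 29), (law, Yan, 4, 1, Beta, 28, 4), (law, Yan, 4, 1, Lyra, 14, 10), (law, Yan, 4, 1, Lyra, 14, 12), (law, Yan, 4, 1, Lyra, 14, 29), (law, Yan, 4, 1, Lyra, 14, 4), (x1, Dee, 11, 30, Alpha, 7, 32), (x1, Dee, 11, 30, Zephyr, 40, 32), (x1, Jo, 22, 8, Alpha, 7, 32), (x1, Jo, 22, 8, Zephyr, 40, 32), (x1, Rae, 23, 1, Alpha, 7, 32), (x1, Rae, 23, 1, Zephyr, 40, 32), (x1, Rae, 7, 23, Alpha, 7, 32), (x1, Rae, 7, 23, Zephyr, 40, 32)}
Selection sid >= 7: {(eng, Fay, 24, 36, Atlas, 34, 23), (law, Kim, 7, 24, Beta, 28, 10), (law, Kim, 7, 24, Beta, 28, 12), (law, Kim, 7, 24, Beta, 28, 29), (law, Kim, 7, 24, Beta, 28, 4), (law, Kim, 7, 24, Lyra, 14, 10), (law, Kim, 7, 24, Lyra, 14, 12), (law, Kim, 7, 24, Lyra, 14, 29), (law, Kim, 7, 24, Lyra, 14, 4), (law, Lee, 29, 12, Beta, 28, 10), (law, Lee, 29, 12, Beta, 28, 12), (law, Lee, 29, 12, Beta, 28, 29), (law, Lee, 29, 12, Beta, 28, 4), (law, Lee, 29, 12, Lyra, 14, 10), (law, Lee, 29, 12, Lyra, 14, 12), (law, Lee, 29, 12, Lyra, 14, 29), (law, Lee, 29, 12, Lyra, 14, 4), (x1, Dee, 11, 30, Alpha, 7, 32), (x1, Dee, 11, 30, Zephyr, 40, 32), (x1, Jo, 22, 8, Alpha, 7, 32), (x1, Jo, 22, 8, Zephyr, 40, 32), (x1, Rae, 23, 1, Alpha, 7, 32), (x1, Rae, 23, 1, Zephyr, 40, 32), (x1, Rae, 7, 23, Alpha, 7, 32), (x1, Rae, 7, 23, Zephyr, 40, 32)}
π[region, sid]: project onto (region, sid) (18 duplicate(s) eliminated) → {(eng, 24), (law, 29), (law, 7), (x1, 11), (x1, 22), (x1, 23), (x1, 7)}
Selection region != law: {(eng, 24), (x1, 11), (x1, 22), (x1, 23), (x1, 7)}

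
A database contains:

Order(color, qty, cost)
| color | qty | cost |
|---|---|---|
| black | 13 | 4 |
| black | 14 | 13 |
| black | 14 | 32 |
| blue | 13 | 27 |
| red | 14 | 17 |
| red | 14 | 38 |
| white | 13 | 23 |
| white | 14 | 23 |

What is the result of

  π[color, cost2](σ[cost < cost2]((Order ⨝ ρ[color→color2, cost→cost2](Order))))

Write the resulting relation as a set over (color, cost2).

{(black, 17), (black, 23), (black, 27), (black, 32), (black, 38), (red, 23), (red, 32), (red, 38), (white, 27), (white, 32), (white, 38)}

ρ[color→color2, cost→cost2]: schema becomes (color2, qty, cost2); tuples unchanged.
Joining Order and ρ[color→color2, cost→cost2](Order) on qty yields {(black, 13, 4, black, 4), (black, 13, 4, blue, 27), (black, 13, 4, white, 23), (black, 14, 13, black, 13), (black, 14, 13, black, 32), (black, 14, 13, red, 17), (black, 14, 13, red, 38), (black, 14, 13, white, 23), (black, 14, 32, black, 13), (black, 14, 32, black, 32), (black, 14, 32, red, 17), (black, 14, 32, red, 38), (black, 14, 32, white, 23), (blue, 13, 27, black, 4), (blue, 13, 27, blue, 27), (blue, 13, 27, white, 23), (red, 14, 17, black, 13), (red, 14, 17, black, 32), (red, 14, 17, red, 17), (red, 14, 17, red, 38), (red, 14, 17, white, 23), (red, 14, 38, black, 13), (red, 14, 38, black, 32), (red, 14, 38, red, 17), (red, 14, 38, red, 38), (red, 14, 38, white, 23), (white, 13, 23, black, 4), (white, 13, 23, blue, 27), (white, 13, 23, white, 23), (white, 14, 23, black, 13), (white, 14, 23, black, 32), (white, 14, 23, red, 17), (white, 14, 23, red, 38), (white, 14, 23, white, 23)}.
Selection cost < cost2: {(black, 13, 4, blue, 27), (black, 13, 4, white, 23), (black, 14, 13, black, 32), (black, 14, 13, red, 17), (black, 14, 13, red, 38), (black, 14, 13, white, 23), (black, 14, 32, red, 38), (red, 14, 17, black, 32), (red, 14, 17, red, 38), (red, 14, 17, white, 23), (white, 13, 23, blue, 27), (white, 14, 23, black, 32), (white, 14, 23, red, 38)}
π[color, cost2]: project onto (color, cost2) (2 duplicate(s) eliminated) → {(black, 17), (black, 23), (black, 27), (black, 32), (black, 38), (red, 23), (red, 32), (red, 38), (white, 27), (white, 32), (white, 38)}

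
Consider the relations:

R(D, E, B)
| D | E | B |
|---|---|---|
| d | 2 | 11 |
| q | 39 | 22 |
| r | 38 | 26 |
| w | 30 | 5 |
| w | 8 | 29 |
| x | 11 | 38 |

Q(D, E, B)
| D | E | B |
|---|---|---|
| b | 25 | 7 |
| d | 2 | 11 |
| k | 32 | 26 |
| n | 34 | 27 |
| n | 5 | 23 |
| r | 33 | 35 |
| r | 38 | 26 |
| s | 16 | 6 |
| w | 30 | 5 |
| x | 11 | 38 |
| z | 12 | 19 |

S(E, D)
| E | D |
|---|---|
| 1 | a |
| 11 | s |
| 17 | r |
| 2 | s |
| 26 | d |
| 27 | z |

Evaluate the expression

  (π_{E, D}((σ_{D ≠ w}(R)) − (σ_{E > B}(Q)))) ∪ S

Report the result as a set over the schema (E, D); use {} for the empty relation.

Selection D ≠ w: {(d, 2, 11), (q, 39, 22), (r, 38, 26), (x, 11, 38)}
Selection E > B: {(b, 25, 7), (k, 32, 26), (n, 34, 27), (r, 38, 26), (s, 16, 6), (w, 30, 5)}
Set difference of the two operands is {(d, 2, 11), (q, 39, 22), (x, 11, 38)}.
π[E, D]: project onto (E, D) → {(11, x), (2, d), (39, q)}
Set union of the two operands is {(1, a), (11, s), (11, x), (17, r), (2, d), (2, s), (26, d), (27, z), (39, q)}.

{(1, a), (11, s), (11, x), (17, r), (2, d), (2, s), (26, d), (27, z), (39, q)}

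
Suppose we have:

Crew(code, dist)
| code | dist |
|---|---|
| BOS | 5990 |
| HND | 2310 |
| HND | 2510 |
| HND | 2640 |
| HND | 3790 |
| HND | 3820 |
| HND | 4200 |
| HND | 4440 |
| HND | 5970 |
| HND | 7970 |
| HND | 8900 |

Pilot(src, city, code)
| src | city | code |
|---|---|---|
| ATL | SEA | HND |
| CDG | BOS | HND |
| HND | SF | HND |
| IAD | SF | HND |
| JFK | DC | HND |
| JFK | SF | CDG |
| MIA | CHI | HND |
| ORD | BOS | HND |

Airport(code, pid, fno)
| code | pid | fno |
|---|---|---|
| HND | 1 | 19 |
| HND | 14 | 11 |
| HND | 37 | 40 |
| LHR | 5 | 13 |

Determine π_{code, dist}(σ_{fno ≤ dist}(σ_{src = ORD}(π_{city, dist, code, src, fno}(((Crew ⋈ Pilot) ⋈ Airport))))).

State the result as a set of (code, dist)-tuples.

{(HND, 2310), (HND, 2510), (HND, 2640), (HND, 3790), (HND, 3820), (HND, 4200), (HND, 4440), (HND, 5970), (HND, 7970), (HND, 8900)}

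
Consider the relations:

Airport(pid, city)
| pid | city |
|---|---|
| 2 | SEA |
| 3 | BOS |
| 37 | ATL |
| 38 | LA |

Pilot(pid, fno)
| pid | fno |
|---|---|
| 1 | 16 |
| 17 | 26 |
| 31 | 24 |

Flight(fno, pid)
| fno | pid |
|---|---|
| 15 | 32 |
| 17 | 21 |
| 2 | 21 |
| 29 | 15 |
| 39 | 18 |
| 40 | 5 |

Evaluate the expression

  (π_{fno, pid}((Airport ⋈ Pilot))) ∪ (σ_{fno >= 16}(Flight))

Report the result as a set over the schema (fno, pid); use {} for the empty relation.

{(17, 21), (29, 15), (39, 18), (40, 5)}

Natural join on pid: {}
Keep only column(s) fno, pid: {}
Selection fno >= 16: {(17, 21), (29, 15), (39, 18), (40, 5)}
Set union of the two operands is {(17, 21), (29, 15), (39, 18), (40, 5)}.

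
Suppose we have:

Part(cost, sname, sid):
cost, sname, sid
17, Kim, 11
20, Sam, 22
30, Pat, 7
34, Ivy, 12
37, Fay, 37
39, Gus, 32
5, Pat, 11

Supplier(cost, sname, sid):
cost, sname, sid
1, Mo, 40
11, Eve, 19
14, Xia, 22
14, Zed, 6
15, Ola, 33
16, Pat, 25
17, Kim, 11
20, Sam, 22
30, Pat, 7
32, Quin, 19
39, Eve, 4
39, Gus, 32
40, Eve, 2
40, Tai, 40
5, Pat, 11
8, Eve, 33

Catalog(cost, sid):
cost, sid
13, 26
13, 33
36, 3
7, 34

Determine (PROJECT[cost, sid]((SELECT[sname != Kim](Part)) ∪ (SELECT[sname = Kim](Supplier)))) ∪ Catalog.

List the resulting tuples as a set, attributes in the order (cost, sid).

σ[sname != Kim]: keep tuples satisfying sname != Kim → {(20, Sam, 22), (30, Pat, 7), (34, Ivy, 12), (37, Fay, 37), (39, Gus, 32), (5, Pat, 11)}
σ[sname = Kim]: keep tuples satisfying sname = Kim → {(17, Kim, 11)}
Union: {(20, Sam, 22), (30, Pat, 7), (34, Ivy, 12), (37, Fay, 37), (39, Gus, 32), (5, Pat, 11)} with {(17, Kim, 11)} → {(17, Kim, 11), (20, Sam, 22), (30, Pat, 7), (34, Ivy, 12), (37, Fay, 37), (39, Gus, 32), (5, Pat, 11)}
π_{cost, sid} gives {(17, 11), (20, 22), (30, 7), (34, 12), (37, 37), (39, 32), (5, 11)}.
Union: {(17, 11), (20, 22), (30, 7), (34, 12), (37, 37), (39, 32), (5, 11)} with {(13, 26), (13, 33), (36, 3), (7, 34)} → {(13, 26), (13, 33), (17, 11), (20, 22), (30, 7), (34, 12), (36, 3), (37, 37), (39, 32), (5, 11), (7, 34)}

{(13, 26), (13, 33), (17, 11), (20, 22), (30, 7), (34, 12), (36, 3), (37, 37), (39, 32), (5, 11), (7, 34)}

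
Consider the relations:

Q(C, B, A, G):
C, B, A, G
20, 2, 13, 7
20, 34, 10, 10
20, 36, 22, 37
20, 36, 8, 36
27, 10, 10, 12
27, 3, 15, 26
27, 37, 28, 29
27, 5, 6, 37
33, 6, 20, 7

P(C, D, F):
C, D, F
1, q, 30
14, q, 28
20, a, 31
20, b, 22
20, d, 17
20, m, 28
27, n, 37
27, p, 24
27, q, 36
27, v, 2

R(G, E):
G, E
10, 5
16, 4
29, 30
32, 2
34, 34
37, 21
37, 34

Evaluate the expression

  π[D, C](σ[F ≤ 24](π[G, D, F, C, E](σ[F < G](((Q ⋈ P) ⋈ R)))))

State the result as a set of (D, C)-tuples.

{(b, 20), (d, 20), (p, 27), (v, 27)}

Q ⋈ P (natural join on C): {(20, 2, 13, 7, a, 31), (20, 2, 13, 7, b, 22), (20, 2, 13, 7, d, 17), (20, 2, 13, 7, m, 28), (20, 34, 10, 10, a, 31), (20, 34, 10, 10, b, 22), (20, 34, 10, 10, d, 17), (20, 34, 10, 10, m, 28), (20, 36, 22, 37, a, 31), (20, 36, 22, 37, b, 22), (20, 36, 22, 37, d, 17), (20, 36, 22, 37, m, 28), (20, 36, 8, 36, a, 31), (20, 36, 8, 36, b, 22), (20, 36, 8, 36, d, 17), (20, 36, 8, 36, m, 28), (27, 10, 10, 12, n, 37), (27, 10, 10, 12, p, 24), (27, 10, 10, 12, q, 36), (27, 10, 10, 12, v, 2), (27, 3, 15, 26, n, 37), (27, 3, 15, 26, p, 24), (27, 3, 15, 26, q, 36), (27, 3, 15, 26, v, 2), (27, 37, 28, 29, n, 37), (27, 37, 28, 29, p, 24), (27, 37, 28, 29, q, 36), (27, 37, 28, 29, v, 2), (27, 5, 6, 37, n, 37), (27, 5, 6, 37, p, 24), (27, 5, 6, 37, q, 36), (27, 5, 6, 37, v, 2)}
(Q ⋈ P) ⋈ R (natural join on G): {(20, 34, 10, 10, a, 31, 5), (20, 34, 10, 10, b, 22, 5), (20, 34, 10, 10, d, 17, 5), (20, 34, 10, 10, m, 28, 5), (20, 36, 22, 37, a, 31, 21), (20, 36, 22, 37, a, 31, 34), (20, 36, 22, 37, b, 22, 21), (20, 36, 22, 37, b, 22, 34), (20, 36, 22, 37, d, 17, 21), (20, 36, 22, 37, d, 17, 34), (20, 36, 22, 37, m, 28, 21), (20, 36, 22, 37, m, 28, 34), (27, 37, 28, 29, n, 37, 30), (27, 37, 28, 29, p, 24, 30), (27, 37, 28, 29, q, 36, 30), (27, 37, 28, 29, v, 2, 30), (27, 5, 6, 37, n, 37, 21), (27, 5, 6, 37, n, 37, 34), (27, 5, 6, 37, p, 24, 21), (27, 5, 6, 37, p, 24, 34), (27, 5, 6, 37, q, 36, 21), (27, 5, 6, 37, q, 36, 34), (27, 5, 6, 37, v, 2, 21), (27, 5, 6, 37, v, 2, 34)}
σ[F < G]: keep tuples satisfying F < G → {(20, 36, 22, 37, a, 31, 21), (20, 36, 22, 37, a, 31, 34), (20, 36, 22, 37, b, 22, 21), (20, 36, 22, 37, b, 22, 34), (20, 36, 22, 37, d, 17, 21), (20, 36, 22, 37, d, 17, 34), (20, 36, 22, 37, m, 28, 21), (20, 36, 22, 37, m, 28, 34), (27, 37, 28, 29, p, 24, 30), (27, 37, 28, 29, v, 2, 30), (27, 5, 6, 37, p, 24, 21), (27, 5, 6, 37, p, 24, 34), (27, 5, 6, 37, q, 36, 21), (27, 5, 6, 37, q, 36, 34), (27, 5, 6, 37, v, 2, 21), (27, 5, 6, 37, v, 2, 34)}
Keep only column(s) G, D, F, C, E: {(29, p, 24, 27, 30), (29, v, 2, 27, 30), (37, a, 31, 20, 21), (37, a, 31, 20, 34), (37, b, 22, 20, 21), (37, b, 22, 20, 34), (37, d, 17, 20, 21), (37, d, 17, 20, 34), (37, m, 28, 20, 21), (37, m, 28, 20, 34), (37, p, 24, 27, 21), (37, p, 24, 27, 34), (37, q, 36, 27, 21), (37, q, 36, 27, 34), (37, v, 2, 27, 21), (37, v, 2, 27, 34)}
σ[F ≤ 24]: keep tuples satisfying F ≤ 24 → {(29, p, 24, 27, 30), (29, v, 2, 27, 30), (37, b, 22, 20, 21), (37, b, 22, 20, 34), (37, d, 17, 20, 21), (37, d, 17, 20, 34), (37, p, 24, 27, 21), (37, p, 24, 27, 34), (37, v, 2, 27, 21), (37, v, 2, 27, 34)}
Keep only column(s) D, C (6 duplicate(s) eliminated): {(b, 20), (d, 20), (p, 27), (v, 27)}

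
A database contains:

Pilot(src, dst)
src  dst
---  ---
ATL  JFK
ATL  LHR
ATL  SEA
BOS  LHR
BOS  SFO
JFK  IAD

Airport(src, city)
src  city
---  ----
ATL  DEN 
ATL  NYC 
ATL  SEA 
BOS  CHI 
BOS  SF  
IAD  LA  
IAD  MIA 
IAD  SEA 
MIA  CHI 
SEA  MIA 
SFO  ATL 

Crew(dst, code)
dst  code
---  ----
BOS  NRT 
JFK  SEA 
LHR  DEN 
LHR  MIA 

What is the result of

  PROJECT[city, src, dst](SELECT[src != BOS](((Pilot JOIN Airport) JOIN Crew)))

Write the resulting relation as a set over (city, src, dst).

{(DEN, ATL, JFK), (DEN, ATL, LHR), (NYC, ATL, JFK), (NYC, ATL, LHR), (SEA, ATL, JFK), (SEA, ATL, LHR)}

Pilot ⋈ Airport (natural join on src): {(ATL, JFK, DEN), (ATL, JFK, NYC), (ATL, JFK, SEA), (ATL, LHR, DEN), (ATL, LHR, NYC), (ATL, LHR, SEA), (ATL, SEA, DEN), (ATL, SEA, NYC), (ATL, SEA, SEA), (BOS, LHR, CHI), (BOS, LHR, SF), (BOS, SFO, CHI), (BOS, SFO, SF)}
(Pilot JOIN Airport) ⋈ Crew (natural join on dst): {(ATL, JFK, DEN, SEA), (ATL, JFK, NYC, SEA), (ATL, JFK, SEA, SEA), (ATL, LHR, DEN, DEN), (ATL, LHR, DEN, MIA), (ATL, LHR, NYC, DEN), (ATL, LHR, NYC, MIA), (ATL, LHR, SEA, DEN), (ATL, LHR, SEA, MIA), (BOS, LHR, CHI, DEN), (BOS, LHR, CHI, MIA), (BOS, LHR, SF, DEN), (BOS, LHR, SF, MIA)}
σ[src != BOS]: keep tuples satisfying src != BOS → {(ATL, JFK, DEN, SEA), (ATL, JFK, NYC, SEA), (ATL, JFK, SEA, SEA), (ATL, LHR, DEN, DEN), (ATL, LHR, DEN, MIA), (ATL, LHR, NYC, DEN), (ATL, LHR, NYC, MIA), (ATL, LHR, SEA, DEN), (ATL, LHR, SEA, MIA)}
π[city, src, dst]: project onto (city, src, dst) (3 duplicate(s) eliminated) → {(DEN, ATL, JFK), (DEN, ATL, LHR), (NYC, ATL, JFK), (NYC, ATL, LHR), (SEA, ATL, JFK), (SEA, ATL, LHR)}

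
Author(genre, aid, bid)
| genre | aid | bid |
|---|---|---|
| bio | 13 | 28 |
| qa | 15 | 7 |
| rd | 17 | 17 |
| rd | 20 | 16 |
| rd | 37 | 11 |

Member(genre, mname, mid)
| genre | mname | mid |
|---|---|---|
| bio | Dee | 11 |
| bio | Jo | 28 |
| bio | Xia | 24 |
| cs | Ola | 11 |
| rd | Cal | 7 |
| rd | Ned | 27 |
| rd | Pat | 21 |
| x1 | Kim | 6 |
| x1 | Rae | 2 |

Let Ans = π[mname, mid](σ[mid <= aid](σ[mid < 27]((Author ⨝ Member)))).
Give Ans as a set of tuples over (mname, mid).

{(Cal, 7), (Dee, 11), (Pat, 21)}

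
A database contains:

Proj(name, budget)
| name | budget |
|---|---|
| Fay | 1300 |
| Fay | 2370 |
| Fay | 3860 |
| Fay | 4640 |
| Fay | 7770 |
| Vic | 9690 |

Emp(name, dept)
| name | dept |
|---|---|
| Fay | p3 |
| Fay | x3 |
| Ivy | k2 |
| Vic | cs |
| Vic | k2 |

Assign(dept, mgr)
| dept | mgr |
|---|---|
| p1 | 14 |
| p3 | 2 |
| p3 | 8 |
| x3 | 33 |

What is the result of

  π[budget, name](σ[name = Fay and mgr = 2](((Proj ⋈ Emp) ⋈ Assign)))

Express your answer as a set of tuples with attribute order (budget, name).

{(1300, Fay), (2370, Fay), (3860, Fay), (4640, Fay), (7770, Fay)}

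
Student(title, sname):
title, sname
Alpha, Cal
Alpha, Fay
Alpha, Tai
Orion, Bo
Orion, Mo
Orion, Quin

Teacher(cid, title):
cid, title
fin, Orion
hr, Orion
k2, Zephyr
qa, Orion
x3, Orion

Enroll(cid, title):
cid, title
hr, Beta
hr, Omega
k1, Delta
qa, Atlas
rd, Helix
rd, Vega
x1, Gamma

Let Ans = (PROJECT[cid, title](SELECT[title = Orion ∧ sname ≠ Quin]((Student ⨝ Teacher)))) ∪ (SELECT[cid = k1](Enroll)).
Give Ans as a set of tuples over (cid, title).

{(fin, Orion), (hr, Orion), (k1, Delta), (qa, Orion), (x3, Orion)}

Joining Student and Teacher on title yields {(Orion, Bo, fin), (Orion, Bo, hr), (Orion, Bo, qa), (Orion, Bo, x3), (Orion, Mo, fin), (Orion, Mo, hr), (Orion, Mo, qa), (Orion, Mo, x3), (Orion, Quin, fin), (Orion, Quin, hr), (Orion, Quin, qa), (Orion, Quin, x3)}.
σ[title = Orion ∧ sname ≠ Quin]: keep tuples satisfying title = Orion ∧ sname ≠ Quin → {(Orion, Bo, fin), (Orion, Bo, hr), (Orion, Bo, qa), (Orion, Bo, x3), (Orion, Mo, fin), (Orion, Mo, hr), (Orion, Mo, qa), (Orion, Mo, x3)}
Projecting to cid, title (4 duplicate(s) eliminated): {(fin, Orion), (hr, Orion), (qa, Orion), (x3, Orion)}
σ[cid = k1]: keep tuples satisfying cid = k1 → {(k1, Delta)}
Union: {(fin, Orion), (hr, Orion), (qa, Orion), (x3, Orion)} with {(k1, Delta)} → {(fin, Orion), (hr, Orion), (k1, Delta), (qa, Orion), (x3, Orion)}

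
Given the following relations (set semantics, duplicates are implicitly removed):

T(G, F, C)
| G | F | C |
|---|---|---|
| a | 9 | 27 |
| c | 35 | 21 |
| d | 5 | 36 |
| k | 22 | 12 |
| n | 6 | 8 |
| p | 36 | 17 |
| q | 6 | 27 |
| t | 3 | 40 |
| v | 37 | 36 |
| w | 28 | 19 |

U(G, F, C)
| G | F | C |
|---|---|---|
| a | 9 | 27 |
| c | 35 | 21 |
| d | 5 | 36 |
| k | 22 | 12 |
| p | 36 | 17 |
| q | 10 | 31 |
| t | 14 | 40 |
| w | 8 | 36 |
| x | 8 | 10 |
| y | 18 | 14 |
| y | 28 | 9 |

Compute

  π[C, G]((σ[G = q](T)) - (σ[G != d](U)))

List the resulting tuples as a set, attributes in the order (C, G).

σ[G = q]: keep tuples satisfying G = q → {(q, 6, 27)}
σ[G != d]: keep tuples satisfying G != d → {(a, 9, 27), (c, 35, 21), (k, 22, 12), (p, 36, 17), (q, 10, 31), (t, 14, 40), (w, 8, 36), (x, 8, 10), (y, 18, 14), (y, 28, 9)}
Taking the difference: {(q, 6, 27)}
π[C, G]: project onto (C, G) → {(27, q)}

{(27, q)}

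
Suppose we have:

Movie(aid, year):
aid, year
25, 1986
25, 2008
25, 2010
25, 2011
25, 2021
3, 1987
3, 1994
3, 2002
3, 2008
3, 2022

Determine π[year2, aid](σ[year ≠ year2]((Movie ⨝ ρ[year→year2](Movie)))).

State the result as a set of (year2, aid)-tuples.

ρ[year→year2]: schema becomes (aid, year2); tuples unchanged.
Movie ⋈ ρ[year→year2](Movie) (natural join on aid): {(25, 1986, 1986), (25, 1986, 2008), (25, 1986, 2010), (25, 1986, 2011), (25, 1986, 2021), (25, 2008, 1986), (25, 2008, 2008), (25, 2008, 2010), (25, 2008, 2011), (25, 2008, 2021), (25, 2010, 1986), (25, 2010, 2008), (25, 2010, 2010), (25, 2010, 2011), (25, 2010, 2021), (25, 2011, 1986), (25, 2011, 2008), (25, 2011, 2010), (25, 2011, 2011), (25, 2011, 2021), (25, 2021, 1986), (25, 2021, 2008), (25, 2021, 2010), (25, 2021, 2011), (25, 2021, 2021), (3, 1987, 1987), (3, 1987, 1994), (3, 1987, 2002), (3, 1987, 2008), (3, 1987, 2022), (3, 1994, 1987), (3, 1994, 1994), (3, 1994, 2002), (3, 1994, 2008), (3, 1994, 2022), (3, 2002, 1987), (3, 2002, 1994), (3, 2002, 2002), (3, 2002, 2008), (3, 2002, 2022), (3, 2008, 1987), (3, 2008, 1994), (3, 2008, 2002), (3, 2008, 2008), (3, 2008, 2022), (3, 2022, 1987), (3, 2022, 1994), (3, 2022, 2002), (3, 2022, 2008), (3, 2022, 2022)}
Filtering on year ≠ year2 leaves {(25, 1986, 2008), (25, 1986, 2010), (25, 1986, 2011), (25, 1986, 2021), (25, 2008, 1986), (25, 2008, 2010), (25, 2008, 2011), (25, 2008, 2021), (25, 2010, 1986), (25, 2010, 2008), (25, 2010, 2011), (25, 2010, 2021), (25, 2011, 1986), (25, 2011, 2008), (25, 2011, 2010), (25, 2011, 2021), (25, 2021, 1986), (25, 2021, 2008), (25, 2021, 2010), (25, 2021, 2011), (3, 1987, 1994), (3, 1987, 2002), (3, 1987, 2008), (3, 1987, 2022), (3, 1994, 1987), (3, 1994, 2002), (3, 1994, 2008), (3, 1994, 2022), (3, 2002, 1987), (3, 2002, 1994), (3, 2002, 2008), (3, 2002, 2022), (3, 2008, 1987), (3, 2008, 1994), (3, 2008, 2002), (3, 2008, 2022), (3, 2022, 1987), (3, 2022, 1994), (3, 2022, 2002), (3, 2022, 2008)}.
π_{year2, aid} gives {(1986, 25), (1987, 3), (1994, 3), (2002, 3), (2008, 25), (2008, 3), (2010, 25), (2011, 25), (2021, 25), (2022, 3)} (30 duplicate(s) eliminated).

{(1986, 25), (1987, 3), (1994, 3), (2002, 3), (2008, 25), (2008, 3), (2010, 25), (2011, 25), (2021, 25), (2022, 3)}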